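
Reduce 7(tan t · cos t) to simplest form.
7(tan t · cos t) = 7(sin t) (using Quotient identity)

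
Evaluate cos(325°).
cos(325°) = 0.8192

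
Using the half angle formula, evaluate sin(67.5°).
sin(67.5°) = √((1 - cos 135°)/2) = √(2+√2)/2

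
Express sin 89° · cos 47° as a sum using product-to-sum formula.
sin 89° cos 47° = (1/2)[sin(89°+47°) + sin(89°-47°)]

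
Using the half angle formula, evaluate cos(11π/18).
cos(11π/18) = -√((1 + cos 11π/9)/2) = -0.342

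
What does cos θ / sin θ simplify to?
cos θ / sin θ = cot θ (using Quotient identity)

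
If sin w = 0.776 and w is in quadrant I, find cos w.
cos w = 0.6307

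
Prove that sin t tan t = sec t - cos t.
RHS = 1/cos t - cos t = (1 - cos²t)/cos t = sin²t/cos t = sin t · (sin t/cos t) = sin t tan t = LHS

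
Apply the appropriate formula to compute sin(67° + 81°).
sin(67° + 81°) = sin 67° cos 81° + cos 67° sin 81° = 0.5299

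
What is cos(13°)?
cos(13°) = 0.9744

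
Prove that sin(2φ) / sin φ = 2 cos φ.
LHS = 2 sin φ cos φ / sin φ = 2 cos φ = RHS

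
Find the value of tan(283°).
tan(283°) = -4.331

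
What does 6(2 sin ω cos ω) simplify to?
6(2 sin ω cos ω) = 6(sin(2ω)) (using Double angle)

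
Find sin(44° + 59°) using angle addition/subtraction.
sin(44° + 59°) = sin 44° cos 59° + cos 44° sin 59° = 0.9744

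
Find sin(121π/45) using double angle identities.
sin(121π/45) = 2 sin 121π/90 cos 121π/90 = 0.829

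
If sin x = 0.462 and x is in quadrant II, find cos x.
cos x = -0.8869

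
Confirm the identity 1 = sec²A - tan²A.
RHS = 1/cos²A - sin²A/cos²A = (1 - sin²A)/cos²A = cos²A/cos²A = 1 = LHS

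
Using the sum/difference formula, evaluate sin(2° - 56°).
sin(2° - 56°) = sin 2° cos 56° - cos 2° sin 56° = -0.809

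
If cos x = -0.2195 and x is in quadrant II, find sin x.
sin x = 0.9756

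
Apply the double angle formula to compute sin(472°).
sin(472°) = 2 sin 236° cos 236° = 0.9272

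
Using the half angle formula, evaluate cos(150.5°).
cos(150.5°) = -√((1 + cos 301°)/2) = -0.8704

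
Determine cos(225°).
cos(225°) = -√2/2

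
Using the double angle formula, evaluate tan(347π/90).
tan(347π/90) = 2 tan 347π/180 / (1 - tan²347π/180) = -0.4877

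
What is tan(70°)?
tan(70°) = 2.747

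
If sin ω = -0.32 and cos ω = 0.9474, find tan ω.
tan ω = sin ω / cos ω = -0.3378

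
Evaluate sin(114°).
sin(114°) = 0.9135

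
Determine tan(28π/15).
tan(28π/15) = -0.4452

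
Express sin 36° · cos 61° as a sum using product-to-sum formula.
sin 36° cos 61° = (1/2)[sin(36°+61°) + sin(36°-61°)]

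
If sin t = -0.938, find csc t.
csc t = 1/sin t = -1.066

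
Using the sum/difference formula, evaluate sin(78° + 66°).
sin(78° + 66°) = sin 78° cos 66° + cos 78° sin 66° = 0.5878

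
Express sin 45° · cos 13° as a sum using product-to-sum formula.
sin 45° cos 13° = (1/2)[sin(45°+13°) + sin(45°-13°)]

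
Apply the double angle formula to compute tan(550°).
tan(550°) = 2 tan 275° / (1 - tan²275°) = 0.1763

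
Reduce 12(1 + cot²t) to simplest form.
12(1 + cot²t) = 12(csc²t) (using Pythagorean identity)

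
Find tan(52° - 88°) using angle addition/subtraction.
tan(52° - 88°) = (tan 52° - tan 88°)/(1 + tan 52° tan 88°) = -0.7265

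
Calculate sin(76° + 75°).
sin(76° + 75°) = sin 76° cos 75° + cos 76° sin 75° = 0.4848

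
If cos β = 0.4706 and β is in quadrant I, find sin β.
sin β = 0.8823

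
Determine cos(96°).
cos(96°) = -0.1045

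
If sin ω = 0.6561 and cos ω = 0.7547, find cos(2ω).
cos(2ω) = cos²ω - sin²ω = 0.1391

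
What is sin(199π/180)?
sin(199π/180) = -0.3256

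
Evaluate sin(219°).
sin(219°) = -0.6293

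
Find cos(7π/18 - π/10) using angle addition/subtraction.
cos(7π/18 - π/10) = cos 7π/18 cos π/10 + sin 7π/18 sin π/10 = 0.6157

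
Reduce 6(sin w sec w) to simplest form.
6(sin w sec w) = 6(tan w) (using Reciprocal + quotient)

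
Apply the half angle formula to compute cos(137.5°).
cos(137.5°) = -√((1 + cos 275°)/2) = -0.7373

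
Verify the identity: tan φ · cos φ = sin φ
LHS = (sin φ/cos φ) · cos φ = sin φ = RHS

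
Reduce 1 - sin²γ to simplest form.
1 - sin²γ = cos²γ (using Pythagorean identity)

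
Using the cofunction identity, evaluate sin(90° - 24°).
sin(90° - 24°) = cos(24°) = 0.9135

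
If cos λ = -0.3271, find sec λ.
sec λ = 1/cos λ = -3.057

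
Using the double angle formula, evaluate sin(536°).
sin(536°) = 2 sin 268° cos 268° = 0.06976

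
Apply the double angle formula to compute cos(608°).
cos(608°) = cos²304° - sin²304° = -0.3746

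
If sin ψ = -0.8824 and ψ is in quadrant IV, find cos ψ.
cos ψ = 0.4705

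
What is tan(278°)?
tan(278°) = -7.115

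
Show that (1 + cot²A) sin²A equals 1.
LHS = csc²A · sin²A = (1/sin²A) · sin²A = 1 = RHS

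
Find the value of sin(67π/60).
sin(67π/60) = -0.3584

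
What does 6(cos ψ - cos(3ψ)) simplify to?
6(cos ψ - cos(3ψ)) = 6(2 sin(2ψ) sin ψ) (using Sum-to-product)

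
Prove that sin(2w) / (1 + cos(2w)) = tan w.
LHS = 2 sin w cos w / (2cos²w) = sin w/cos w = tan w = RHS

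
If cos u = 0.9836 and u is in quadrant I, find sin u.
sin u = 0.1804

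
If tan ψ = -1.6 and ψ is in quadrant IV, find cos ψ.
cos ψ = 0.53 (using tan²ψ + 1 = sec²ψ)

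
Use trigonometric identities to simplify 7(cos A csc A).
7(cos A csc A) = 7(cot A) (using Reciprocal + quotient)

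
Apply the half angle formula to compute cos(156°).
cos(156°) = -√((1 + cos 312°)/2) = -0.9135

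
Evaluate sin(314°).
sin(314°) = -0.7193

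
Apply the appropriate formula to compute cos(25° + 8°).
cos(25° + 8°) = cos 25° cos 8° - sin 25° sin 8° = 0.8387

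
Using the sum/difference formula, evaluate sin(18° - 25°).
sin(18° - 25°) = sin 18° cos 25° - cos 18° sin 25° = -0.1219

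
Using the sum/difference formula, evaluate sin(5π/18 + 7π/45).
sin(5π/18 + 7π/45) = sin 5π/18 cos 7π/45 + cos 5π/18 sin 7π/45 = 0.9781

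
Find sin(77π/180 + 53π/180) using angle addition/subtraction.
sin(77π/180 + 53π/180) = sin 77π/180 cos 53π/180 + cos 77π/180 sin 53π/180 = 0.766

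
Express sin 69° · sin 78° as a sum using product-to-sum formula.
sin 69° sin 78° = (1/2)[cos(69°-78°) - cos(69°+78°)]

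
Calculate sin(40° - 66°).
sin(40° - 66°) = sin 40° cos 66° - cos 40° sin 66° = -0.4384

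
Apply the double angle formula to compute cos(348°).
cos(348°) = cos²174° - sin²174° = 0.9781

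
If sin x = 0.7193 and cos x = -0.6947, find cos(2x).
cos(2x) = cos²x - sin²x = -0.03478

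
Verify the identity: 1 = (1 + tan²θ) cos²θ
RHS = sec²θ · cos²θ = (1/cos²θ) · cos²θ = 1 = LHS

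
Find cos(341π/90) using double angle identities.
cos(341π/90) = cos²341π/180 - sin²341π/180 = 0.788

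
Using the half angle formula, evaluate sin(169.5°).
sin(169.5°) = √((1 - cos 339°)/2) = 0.1822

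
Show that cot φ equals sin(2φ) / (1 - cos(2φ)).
RHS = 2 sin φ cos φ / (2sin²φ) = cos φ/sin φ = cot φ = LHS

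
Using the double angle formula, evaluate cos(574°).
cos(574°) = cos²287° - sin²287° = -0.829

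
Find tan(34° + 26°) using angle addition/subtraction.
tan(34° + 26°) = (tan 34° + tan 26°)/(1 - tan 34° tan 26°) = √3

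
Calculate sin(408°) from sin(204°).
sin(408°) = 2 sin 204° cos 204° = 0.7431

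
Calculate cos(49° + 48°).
cos(49° + 48°) = cos 49° cos 48° - sin 49° sin 48° = -0.1219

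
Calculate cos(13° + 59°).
cos(13° + 59°) = cos 13° cos 59° - sin 13° sin 59° = 0.309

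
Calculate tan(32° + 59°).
tan(32° + 59°) = (tan 32° + tan 59°)/(1 - tan 32° tan 59°) = -57.29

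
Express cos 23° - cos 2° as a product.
cos 23° - cos 2° = -2 sin(12.5°) sin(10.5°)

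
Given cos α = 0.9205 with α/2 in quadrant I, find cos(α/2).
cos(α/2) = ±√((1 + cos α)/2); positive since α/2 ∈ QI, so cos(α/2) = 0.9799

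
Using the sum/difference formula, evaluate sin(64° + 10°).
sin(64° + 10°) = sin 64° cos 10° + cos 64° sin 10° = 0.9613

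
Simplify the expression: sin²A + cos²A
sin²A + cos²A = 1 (using Pythagorean identity)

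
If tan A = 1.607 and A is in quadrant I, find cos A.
cos A = 0.5283 (using tan²A + 1 = sec²A)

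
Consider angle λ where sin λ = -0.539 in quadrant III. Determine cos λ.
cos λ = ±√(1 - sin²λ) = -0.8423 (negative in QIII)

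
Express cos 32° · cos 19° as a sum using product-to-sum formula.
cos 32° cos 19° = (1/2)[cos(32°-19°) + cos(32°+19°)]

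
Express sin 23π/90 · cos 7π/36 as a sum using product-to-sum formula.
sin 23π/90 cos 7π/36 = (1/2)[sin(23π/90+7π/36) + sin(23π/90-7π/36)]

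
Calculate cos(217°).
cos(217°) = -0.7986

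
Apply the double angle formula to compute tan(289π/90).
tan(289π/90) = 2 tan 289π/180 / (1 - tan²289π/180) = 0.7813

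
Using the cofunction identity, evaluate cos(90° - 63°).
cos(90° - 63°) = sin(63°) = 0.891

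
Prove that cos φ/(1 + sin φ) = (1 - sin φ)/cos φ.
RHS = (1 - sin φ)(1 + sin φ) / (cos φ(1 + sin φ)) = (1 - sin²φ) / (cos φ(1 + sin φ)) = cos²φ / (cos φ(1 + sin φ)) = cos φ/(1 + sin φ) = LHS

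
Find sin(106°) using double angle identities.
sin(106°) = 2 sin 53° cos 53° = 0.9613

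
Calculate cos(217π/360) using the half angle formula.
cos(217π/360) = -√((1 + cos 217π/180)/2) = -0.3173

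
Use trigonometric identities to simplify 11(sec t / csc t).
11(sec t / csc t) = 11(tan t) (using Reciprocal identities)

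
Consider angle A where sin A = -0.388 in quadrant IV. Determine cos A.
cos A = √(1 - sin²A) = 0.9217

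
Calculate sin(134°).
sin(134°) = 0.7193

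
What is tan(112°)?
tan(112°) = -2.475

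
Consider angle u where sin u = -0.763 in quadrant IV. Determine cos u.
cos u = √(1 - sin²u) = 0.6464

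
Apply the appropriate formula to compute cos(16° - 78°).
cos(16° - 78°) = cos 16° cos 78° + sin 16° sin 78° = 0.4695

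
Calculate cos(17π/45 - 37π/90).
cos(17π/45 - 37π/90) = cos 17π/45 cos 37π/90 + sin 17π/45 sin 37π/90 = 0.9945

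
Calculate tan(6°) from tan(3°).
tan(6°) = 2 tan 3° / (1 - tan²3°) = 0.1051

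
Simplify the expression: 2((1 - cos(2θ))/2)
2((1 - cos(2θ))/2) = 2(sin²θ) (using Power reduction)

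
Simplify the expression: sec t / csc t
sec t / csc t = tan t (using Reciprocal identities)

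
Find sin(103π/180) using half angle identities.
sin(103π/180) = √((1 - cos 103π/90)/2) = 0.9744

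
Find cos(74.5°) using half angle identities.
cos(74.5°) = √((1 + cos 149°)/2) = 0.2672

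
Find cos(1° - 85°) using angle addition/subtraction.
cos(1° - 85°) = cos 1° cos 85° + sin 1° sin 85° = 0.1045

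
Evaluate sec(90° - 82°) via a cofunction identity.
sec(90° - 82°) = csc(82°) = 1.01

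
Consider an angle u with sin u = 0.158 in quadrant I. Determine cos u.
cos u = √(1 - sin²u) = 0.9874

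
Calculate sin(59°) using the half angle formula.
sin(59°) = √((1 - cos 118°)/2) = 0.8572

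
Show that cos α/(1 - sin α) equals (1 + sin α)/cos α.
RHS = (1 + sin α)(1 - sin α) / (cos α(1 - sin α)) = (1 - sin²α) / (cos α(1 - sin α)) = cos²α / (cos α(1 - sin α)) = cos α/(1 - sin α) = LHS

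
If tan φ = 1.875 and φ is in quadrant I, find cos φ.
cos φ = 0.4706 (using tan²φ + 1 = sec²φ)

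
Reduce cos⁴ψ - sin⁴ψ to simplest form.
cos⁴ψ - sin⁴ψ = cos(2ψ) (using Factoring + double angle)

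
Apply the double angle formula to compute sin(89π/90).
sin(89π/90) = 2 sin 89π/180 cos 89π/180 = 0.0349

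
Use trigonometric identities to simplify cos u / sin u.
cos u / sin u = cot u (using Quotient identity)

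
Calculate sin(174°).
sin(174°) = 0.1045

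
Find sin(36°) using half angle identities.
sin(36°) = √((1 - cos 72°)/2) = 0.5878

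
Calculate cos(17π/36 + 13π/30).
cos(17π/36 + 13π/30) = cos 17π/36 cos 13π/30 - sin 17π/36 sin 13π/30 = -0.9563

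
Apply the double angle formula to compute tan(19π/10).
tan(19π/10) = 2 tan 19π/20 / (1 - tan²19π/20) = -0.3249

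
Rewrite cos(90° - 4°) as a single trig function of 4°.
cos(90° - 4°) = sin(4°)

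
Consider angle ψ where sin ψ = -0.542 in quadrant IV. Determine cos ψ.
cos ψ = √(1 - sin²ψ) = 0.8404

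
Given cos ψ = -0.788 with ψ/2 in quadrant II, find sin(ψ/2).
sin(ψ/2) = ±√((1 - cos ψ)/2); positive since ψ/2 ∈ QII, so sin(ψ/2) = 0.9455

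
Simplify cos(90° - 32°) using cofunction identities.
cos(90° - 32°) = sin(32°)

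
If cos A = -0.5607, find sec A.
sec A = 1/cos A = -1.783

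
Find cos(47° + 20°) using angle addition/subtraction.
cos(47° + 20°) = cos 47° cos 20° - sin 47° sin 20° = 0.3907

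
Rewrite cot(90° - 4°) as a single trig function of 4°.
cot(90° - 4°) = tan(4°)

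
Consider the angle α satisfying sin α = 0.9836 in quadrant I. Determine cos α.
cos α = √(1 - sin²α) = 0.1804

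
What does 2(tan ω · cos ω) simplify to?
2(tan ω · cos ω) = 2(sin ω) (using Quotient identity)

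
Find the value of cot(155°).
cot(155°) = -2.145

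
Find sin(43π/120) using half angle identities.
sin(43π/120) = √((1 - cos 43π/60)/2) = 0.9026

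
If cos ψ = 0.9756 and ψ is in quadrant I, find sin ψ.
sin ψ = 0.2196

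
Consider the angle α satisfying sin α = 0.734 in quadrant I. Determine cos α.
cos α = √(1 - sin²α) = 0.6791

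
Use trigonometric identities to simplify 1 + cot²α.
1 + cot²α = csc²α (using Pythagorean identity)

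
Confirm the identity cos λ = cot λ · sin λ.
RHS = (cos λ/sin λ) · sin λ = cos λ = LHS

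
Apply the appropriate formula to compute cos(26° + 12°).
cos(26° + 12°) = cos 26° cos 12° - sin 26° sin 12° = 0.788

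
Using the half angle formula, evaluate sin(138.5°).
sin(138.5°) = √((1 - cos 277°)/2) = 0.6626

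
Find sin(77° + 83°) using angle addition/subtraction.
sin(77° + 83°) = sin 77° cos 83° + cos 77° sin 83° = 0.342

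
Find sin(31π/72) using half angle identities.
sin(31π/72) = √((1 - cos 31π/36)/2) = 0.9763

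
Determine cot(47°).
cot(47°) = 0.9325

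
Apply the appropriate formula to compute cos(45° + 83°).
cos(45° + 83°) = cos 45° cos 83° - sin 45° sin 83° = -0.6157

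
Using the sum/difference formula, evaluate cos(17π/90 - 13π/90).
cos(17π/90 - 13π/90) = cos 17π/90 cos 13π/90 + sin 17π/90 sin 13π/90 = 0.9903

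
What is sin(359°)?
sin(359°) = -0.01745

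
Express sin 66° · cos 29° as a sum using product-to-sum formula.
sin 66° cos 29° = (1/2)[sin(66°+29°) + sin(66°-29°)]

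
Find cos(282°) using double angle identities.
cos(282°) = cos²141° - sin²141° = 0.2079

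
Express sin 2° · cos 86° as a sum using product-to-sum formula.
sin 2° cos 86° = (1/2)[sin(2°+86°) + sin(2°-86°)]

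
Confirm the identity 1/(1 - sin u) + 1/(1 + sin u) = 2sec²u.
LHS = [(1 + sin u) + (1 - sin u)] / [(1 - sin u)(1 + sin u)] = 2/(1 - sin²u) = 2/cos²u = 2sec²u = RHS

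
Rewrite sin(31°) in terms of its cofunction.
sin(31°) = cos(90° - 31°) = cos(59°)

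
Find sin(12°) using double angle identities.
sin(12°) = 2 sin 6° cos 6° = 0.2079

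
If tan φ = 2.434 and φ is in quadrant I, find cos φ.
cos φ = 0.38 (using tan²φ + 1 = sec²φ)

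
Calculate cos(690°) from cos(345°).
cos(690°) = cos²345° - sin²345° = √3/2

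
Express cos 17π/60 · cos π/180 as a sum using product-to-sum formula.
cos 17π/60 cos π/180 = (1/2)[cos(17π/60-π/180) + cos(17π/60+π/180)]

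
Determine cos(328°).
cos(328°) = 0.848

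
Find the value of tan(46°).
tan(46°) = 1.036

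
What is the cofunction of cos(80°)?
cos(80°) = sin(90° - 80°) = sin(10°)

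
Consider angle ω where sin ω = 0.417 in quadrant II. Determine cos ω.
cos ω = ±√(1 - sin²ω) = -0.9089 (negative in QII)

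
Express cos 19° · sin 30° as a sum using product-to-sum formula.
cos 19° sin 30° = (1/2)[sin(19°+30°) - sin(19°-30°)]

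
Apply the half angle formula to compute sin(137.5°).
sin(137.5°) = √((1 - cos 275°)/2) = 0.6756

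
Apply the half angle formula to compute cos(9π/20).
cos(9π/20) = √((1 + cos 9π/10)/2) = 0.1564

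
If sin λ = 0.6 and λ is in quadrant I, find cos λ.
cos λ = 0.8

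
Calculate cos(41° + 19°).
cos(41° + 19°) = cos 41° cos 19° - sin 41° sin 19° = 1/2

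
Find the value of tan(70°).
tan(70°) = 2.747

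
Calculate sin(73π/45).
sin(73π/45) = -0.9272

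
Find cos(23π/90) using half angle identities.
cos(23π/90) = √((1 + cos 23π/45)/2) = 0.6947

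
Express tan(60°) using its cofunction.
tan(60°) = cot(90° - 60°) = cot(30°)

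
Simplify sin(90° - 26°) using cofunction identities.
sin(90° - 26°) = cos(26°)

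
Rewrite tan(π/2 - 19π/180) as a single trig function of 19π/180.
tan(π/2 - 19π/180) = cot(19π/180)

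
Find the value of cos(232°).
cos(232°) = -0.6157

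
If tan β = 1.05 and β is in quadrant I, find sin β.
sin β = 0.7241 (using tan²β + 1 = sec²β)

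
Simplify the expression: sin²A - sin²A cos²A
sin²A - sin²A cos²A = sin⁴A (using Factoring)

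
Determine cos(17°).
cos(17°) = 0.9563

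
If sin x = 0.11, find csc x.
csc x = 1/sin x = 9.091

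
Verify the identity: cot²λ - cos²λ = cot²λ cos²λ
LHS = cos²λ/sin²λ - cos²λ = cos²λ(1/sin²λ - 1) = cos²λ · (1 - sin²λ)/sin²λ = cos²λ · cos²λ/sin²λ = cos²λ · cot²λ = RHS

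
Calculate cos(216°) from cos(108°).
cos(216°) = 2cos²108° - 1 = -0.809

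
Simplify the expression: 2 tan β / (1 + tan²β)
2 tan β / (1 + tan²β) = sin(2β) (using Double angle)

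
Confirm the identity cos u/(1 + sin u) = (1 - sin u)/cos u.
RHS = (1 - sin u)(1 + sin u) / (cos u(1 + sin u)) = (1 - sin²u) / (cos u(1 + sin u)) = cos²u / (cos u(1 + sin u)) = cos u/(1 + sin u) = LHS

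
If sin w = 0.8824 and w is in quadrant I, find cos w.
cos w = 0.4705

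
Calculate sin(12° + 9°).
sin(12° + 9°) = sin 12° cos 9° + cos 12° sin 9° = 0.3584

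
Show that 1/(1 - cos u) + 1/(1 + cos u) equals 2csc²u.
LHS = [(1 + cos u) + (1 - cos u)] / [(1 - cos u)(1 + cos u)] = 2/(1 - cos²u) = 2/sin²u = 2csc²u = RHS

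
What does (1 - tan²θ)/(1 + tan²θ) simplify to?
(1 - tan²θ)/(1 + tan²θ) = cos(2θ) (using Double angle)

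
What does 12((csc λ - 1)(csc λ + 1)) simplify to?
12((csc λ - 1)(csc λ + 1)) = 12(cot²λ) (using Diff. of squares)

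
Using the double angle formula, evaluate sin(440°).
sin(440°) = 2 sin 220° cos 220° = 0.9848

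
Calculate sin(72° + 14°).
sin(72° + 14°) = sin 72° cos 14° + cos 72° sin 14° = 0.9976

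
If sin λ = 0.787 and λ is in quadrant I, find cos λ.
cos λ = 0.617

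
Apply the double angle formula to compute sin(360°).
sin(360°) = 2 sin 180° cos 180° = 0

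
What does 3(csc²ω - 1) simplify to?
3(csc²ω - 1) = 3(cot²ω) (using Pythagorean identity)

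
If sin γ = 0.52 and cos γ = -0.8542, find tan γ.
tan γ = sin γ / cos γ = -0.6088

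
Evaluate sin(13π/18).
sin(13π/18) = 0.766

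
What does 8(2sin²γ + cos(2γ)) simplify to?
8(2sin²γ + cos(2γ)) = 8 (using Double angle)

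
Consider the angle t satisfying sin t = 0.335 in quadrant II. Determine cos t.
cos t = ±√(1 - sin²t) = -0.9422 (negative in QII)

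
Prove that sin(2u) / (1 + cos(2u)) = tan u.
LHS = 2 sin u cos u / (2cos²u) = sin u/cos u = tan u = RHS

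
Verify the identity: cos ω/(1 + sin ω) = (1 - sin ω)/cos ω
RHS = (1 - sin ω)(1 + sin ω) / (cos ω(1 + sin ω)) = (1 - sin²ω) / (cos ω(1 + sin ω)) = cos²ω / (cos ω(1 + sin ω)) = cos ω/(1 + sin ω) = LHS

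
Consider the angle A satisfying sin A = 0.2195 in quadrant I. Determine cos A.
cos A = √(1 - sin²A) = 0.9756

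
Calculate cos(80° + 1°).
cos(80° + 1°) = cos 80° cos 1° - sin 80° sin 1° = 0.1564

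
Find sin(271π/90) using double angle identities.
sin(271π/90) = 2 sin 271π/180 cos 271π/180 = -0.0349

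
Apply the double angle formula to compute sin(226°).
sin(226°) = 2 sin 113° cos 113° = -0.7193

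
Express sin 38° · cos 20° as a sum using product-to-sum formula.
sin 38° cos 20° = (1/2)[sin(38°+20°) + sin(38°-20°)]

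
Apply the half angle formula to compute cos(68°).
cos(68°) = √((1 + cos 136°)/2) = 0.3746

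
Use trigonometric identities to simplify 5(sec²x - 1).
5(sec²x - 1) = 5(tan²x) (using Pythagorean identity)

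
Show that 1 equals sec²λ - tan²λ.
RHS = 1/cos²λ - sin²λ/cos²λ = (1 - sin²λ)/cos²λ = cos²λ/cos²λ = 1 = LHS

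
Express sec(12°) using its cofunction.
sec(12°) = csc(90° - 12°) = csc(78°)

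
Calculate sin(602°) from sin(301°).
sin(602°) = 2 sin 301° cos 301° = -0.8829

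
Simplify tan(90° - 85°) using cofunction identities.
tan(90° - 85°) = cot(85°)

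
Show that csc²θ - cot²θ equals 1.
LHS = 1/sin²θ - cos²θ/sin²θ = (1 - cos²θ)/sin²θ = sin²θ/sin²θ = 1 = RHS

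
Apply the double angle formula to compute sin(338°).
sin(338°) = 2 sin 169° cos 169° = -0.3746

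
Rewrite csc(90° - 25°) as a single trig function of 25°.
csc(90° - 25°) = sec(25°)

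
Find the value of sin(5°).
sin(5°) = 0.08716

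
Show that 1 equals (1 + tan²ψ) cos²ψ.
RHS = sec²ψ · cos²ψ = (1/cos²ψ) · cos²ψ = 1 = LHS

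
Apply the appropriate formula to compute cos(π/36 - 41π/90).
cos(π/36 - 41π/90) = cos π/36 cos 41π/90 + sin π/36 sin 41π/90 = 0.225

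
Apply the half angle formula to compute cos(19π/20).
cos(19π/20) = -√((1 + cos 19π/10)/2) = -0.9877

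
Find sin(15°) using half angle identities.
sin(15°) = √((1 - cos 30°)/2) = (√6-√2)/4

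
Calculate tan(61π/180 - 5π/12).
tan(61π/180 - 5π/12) = (tan 61π/180 - tan 5π/12)/(1 + tan 61π/180 tan 5π/12) = -0.2493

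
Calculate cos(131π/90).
cos(131π/90) = -0.1392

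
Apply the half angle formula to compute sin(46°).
sin(46°) = √((1 - cos 92°)/2) = 0.7193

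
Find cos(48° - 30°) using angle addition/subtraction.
cos(48° - 30°) = cos 48° cos 30° + sin 48° sin 30° = 0.9511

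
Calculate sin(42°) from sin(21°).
sin(42°) = 2 sin 21° cos 21° = 0.6691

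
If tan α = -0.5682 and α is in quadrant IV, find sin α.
sin α = -0.494 (using tan²α + 1 = sec²α)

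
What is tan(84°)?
tan(84°) = 9.514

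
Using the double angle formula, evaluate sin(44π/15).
sin(44π/15) = 2 sin 22π/15 cos 22π/15 = 0.2079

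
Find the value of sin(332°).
sin(332°) = -0.4695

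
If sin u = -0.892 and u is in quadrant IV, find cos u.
cos u = 0.452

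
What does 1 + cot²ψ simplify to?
1 + cot²ψ = csc²ψ (using Pythagorean identity)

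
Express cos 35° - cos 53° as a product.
cos 35° - cos 53° = -2 sin(44°) sin(-9°)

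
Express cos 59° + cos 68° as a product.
cos 59° + cos 68° = 2 cos(63.5°) cos(-4.5°)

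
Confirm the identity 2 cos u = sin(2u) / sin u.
RHS = 2 sin u cos u / sin u = 2 cos u = LHS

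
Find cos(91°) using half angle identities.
cos(91°) = -√((1 + cos 182°)/2) = -0.01745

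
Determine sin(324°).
sin(324°) = -0.5878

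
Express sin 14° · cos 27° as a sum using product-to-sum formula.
sin 14° cos 27° = (1/2)[sin(14°+27°) + sin(14°-27°)]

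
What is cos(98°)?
cos(98°) = -0.1392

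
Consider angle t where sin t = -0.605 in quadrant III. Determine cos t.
cos t = ±√(1 - sin²t) = -0.7962 (negative in QIII)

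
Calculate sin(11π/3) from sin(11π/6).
sin(11π/3) = 2 sin 11π/6 cos 11π/6 = -√3/2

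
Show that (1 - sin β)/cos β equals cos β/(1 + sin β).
LHS = (1 - sin β)(1 + sin β) / (cos β(1 + sin β)) = (1 - sin²β) / (cos β(1 + sin β)) = cos²β / (cos β(1 + sin β)) = cos β/(1 + sin β) = RHS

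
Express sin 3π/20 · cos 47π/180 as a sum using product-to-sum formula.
sin 3π/20 cos 47π/180 = (1/2)[sin(3π/20+47π/180) + sin(3π/20-47π/180)]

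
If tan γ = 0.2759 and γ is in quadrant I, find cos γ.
cos γ = 0.964 (using tan²γ + 1 = sec²γ)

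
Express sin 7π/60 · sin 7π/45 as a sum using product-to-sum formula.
sin 7π/60 sin 7π/45 = (1/2)[cos(7π/60-7π/45) - cos(7π/60+7π/45)]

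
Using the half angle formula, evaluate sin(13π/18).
sin(13π/18) = √((1 - cos 13π/9)/2) = 0.766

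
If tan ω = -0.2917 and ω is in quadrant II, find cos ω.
cos ω = -0.96 (using tan²ω + 1 = sec²ω)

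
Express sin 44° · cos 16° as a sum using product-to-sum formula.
sin 44° cos 16° = (1/2)[sin(44°+16°) + sin(44°-16°)]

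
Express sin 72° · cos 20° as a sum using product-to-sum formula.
sin 72° cos 20° = (1/2)[sin(72°+20°) + sin(72°-20°)]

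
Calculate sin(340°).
sin(340°) = -0.342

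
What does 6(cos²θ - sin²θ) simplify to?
6(cos²θ - sin²θ) = 6(cos(2θ)) (using Double angle)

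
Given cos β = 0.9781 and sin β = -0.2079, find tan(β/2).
tan(β/2) = sin β / (1 + cos β) = -0.1051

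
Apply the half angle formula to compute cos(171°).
cos(171°) = -√((1 + cos 342°)/2) = -0.9877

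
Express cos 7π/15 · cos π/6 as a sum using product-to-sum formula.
cos 7π/15 cos π/6 = (1/2)[cos(7π/15-π/6) + cos(7π/15+π/6)]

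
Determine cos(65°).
cos(65°) = 0.4226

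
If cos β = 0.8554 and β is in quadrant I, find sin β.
sin β = 0.518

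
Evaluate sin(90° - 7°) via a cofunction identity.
sin(90° - 7°) = cos(7°) = 0.9925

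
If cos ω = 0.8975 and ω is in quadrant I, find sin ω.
sin ω = 0.441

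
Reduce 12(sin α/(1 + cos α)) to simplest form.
12(sin α/(1 + cos α)) = 12(tan(α/2)) (using Half angle)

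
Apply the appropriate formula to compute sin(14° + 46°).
sin(14° + 46°) = sin 14° cos 46° + cos 14° sin 46° = √3/2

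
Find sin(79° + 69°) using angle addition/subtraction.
sin(79° + 69°) = sin 79° cos 69° + cos 79° sin 69° = 0.5299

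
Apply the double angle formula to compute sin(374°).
sin(374°) = 2 sin 187° cos 187° = 0.2419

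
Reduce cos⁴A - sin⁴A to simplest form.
cos⁴A - sin⁴A = cos(2A) (using Factoring + double angle)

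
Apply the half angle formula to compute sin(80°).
sin(80°) = √((1 - cos 160°)/2) = 0.9848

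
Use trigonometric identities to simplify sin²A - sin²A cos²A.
sin²A - sin²A cos²A = sin⁴A (using Factoring)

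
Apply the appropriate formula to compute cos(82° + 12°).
cos(82° + 12°) = cos 82° cos 12° - sin 82° sin 12° = -0.06976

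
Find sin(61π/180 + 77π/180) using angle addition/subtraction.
sin(61π/180 + 77π/180) = sin 61π/180 cos 77π/180 + cos 61π/180 sin 77π/180 = 0.6691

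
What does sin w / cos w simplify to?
sin w / cos w = tan w (using Quotient identity)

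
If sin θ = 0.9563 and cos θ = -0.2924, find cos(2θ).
cos(2θ) = cos²θ - sin²θ = -0.829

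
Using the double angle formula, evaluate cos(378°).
cos(378°) = cos²189° - sin²189° = 0.9511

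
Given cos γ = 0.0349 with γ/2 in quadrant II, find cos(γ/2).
cos(γ/2) = ±√((1 + cos γ)/2); negative since γ/2 ∈ QII, so cos(γ/2) = -0.7193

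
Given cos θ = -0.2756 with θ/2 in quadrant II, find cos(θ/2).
cos(θ/2) = ±√((1 + cos θ)/2); negative since θ/2 ∈ QII, so cos(θ/2) = -0.6018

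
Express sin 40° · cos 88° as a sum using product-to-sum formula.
sin 40° cos 88° = (1/2)[sin(40°+88°) + sin(40°-88°)]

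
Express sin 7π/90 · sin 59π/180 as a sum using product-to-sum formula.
sin 7π/90 sin 59π/180 = (1/2)[cos(7π/90-59π/180) - cos(7π/90+59π/180)]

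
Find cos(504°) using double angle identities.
cos(504°) = cos²252° - sin²252° = -0.809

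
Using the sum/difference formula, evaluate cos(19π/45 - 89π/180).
cos(19π/45 - 89π/180) = cos 19π/45 cos 89π/180 + sin 19π/45 sin 89π/180 = 0.9744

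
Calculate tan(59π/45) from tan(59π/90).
tan(59π/45) = 2 tan 59π/90 / (1 - tan²59π/90) = 1.483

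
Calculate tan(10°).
tan(10°) = 0.1763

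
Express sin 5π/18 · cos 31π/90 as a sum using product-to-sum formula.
sin 5π/18 cos 31π/90 = (1/2)[sin(5π/18+31π/90) + sin(5π/18-31π/90)]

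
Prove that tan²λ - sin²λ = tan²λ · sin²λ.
LHS = sin²λ/cos²λ - sin²λ = sin²λ(1/cos²λ - 1) = sin²λ · (1 - cos²λ)/cos²λ = sin²λ · sin²λ/cos²λ = sin²λ · tan²λ = RHS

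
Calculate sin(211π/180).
sin(211π/180) = -0.515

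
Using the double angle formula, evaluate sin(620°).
sin(620°) = 2 sin 310° cos 310° = -0.9848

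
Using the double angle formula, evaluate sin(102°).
sin(102°) = 2 sin 51° cos 51° = 0.9781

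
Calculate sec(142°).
sec(142°) = -1.269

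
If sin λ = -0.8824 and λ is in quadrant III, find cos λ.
cos λ = -0.4705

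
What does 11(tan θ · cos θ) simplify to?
11(tan θ · cos θ) = 11(sin θ) (using Quotient identity)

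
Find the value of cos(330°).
cos(330°) = √3/2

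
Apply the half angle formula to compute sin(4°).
sin(4°) = √((1 - cos 8°)/2) = 0.06976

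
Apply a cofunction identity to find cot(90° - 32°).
cot(90° - 32°) = tan(32°) = 0.6249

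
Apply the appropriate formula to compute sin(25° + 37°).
sin(25° + 37°) = sin 25° cos 37° + cos 25° sin 37° = 0.8829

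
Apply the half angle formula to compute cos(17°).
cos(17°) = √((1 + cos 34°)/2) = 0.9563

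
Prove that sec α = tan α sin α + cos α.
RHS = sin²α/cos α + cos α = (sin²α + cos²α)/cos α = 1/cos α = sec α = LHS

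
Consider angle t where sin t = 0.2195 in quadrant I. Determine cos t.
cos t = √(1 - sin²t) = 0.9756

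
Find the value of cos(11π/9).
cos(11π/9) = -0.766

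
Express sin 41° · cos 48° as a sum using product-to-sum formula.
sin 41° cos 48° = (1/2)[sin(41°+48°) + sin(41°-48°)]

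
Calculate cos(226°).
cos(226°) = -0.6947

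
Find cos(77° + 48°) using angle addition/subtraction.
cos(77° + 48°) = cos 77° cos 48° - sin 77° sin 48° = -0.5736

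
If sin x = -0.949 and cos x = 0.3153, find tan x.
tan x = sin x / cos x = -3.01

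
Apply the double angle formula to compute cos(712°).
cos(712°) = cos²356° - sin²356° = 0.9903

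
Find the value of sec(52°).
sec(52°) = 1.624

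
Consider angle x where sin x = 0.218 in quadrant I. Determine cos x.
cos x = √(1 - sin²x) = 0.9759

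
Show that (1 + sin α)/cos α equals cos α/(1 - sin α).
LHS = (1 + sin α)(1 - sin α) / (cos α(1 - sin α)) = (1 - sin²α) / (cos α(1 - sin α)) = cos²α / (cos α(1 - sin α)) = cos α/(1 - sin α) = RHS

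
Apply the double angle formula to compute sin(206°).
sin(206°) = 2 sin 103° cos 103° = -0.4384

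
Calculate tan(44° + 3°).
tan(44° + 3°) = (tan 44° + tan 3°)/(1 - tan 44° tan 3°) = 1.072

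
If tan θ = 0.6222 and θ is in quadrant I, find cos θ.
cos θ = 0.8491 (using tan²θ + 1 = sec²θ)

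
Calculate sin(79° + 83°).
sin(79° + 83°) = sin 79° cos 83° + cos 79° sin 83° = 0.309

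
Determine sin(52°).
sin(52°) = 0.788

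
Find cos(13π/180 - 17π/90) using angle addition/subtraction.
cos(13π/180 - 17π/90) = cos 13π/180 cos 17π/90 + sin 13π/180 sin 17π/90 = 0.9336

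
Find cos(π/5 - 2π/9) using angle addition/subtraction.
cos(π/5 - 2π/9) = cos π/5 cos 2π/9 + sin π/5 sin 2π/9 = 0.9976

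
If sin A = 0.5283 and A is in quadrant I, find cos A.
cos A = 0.8491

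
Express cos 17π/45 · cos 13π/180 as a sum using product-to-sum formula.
cos 17π/45 cos 13π/180 = (1/2)[cos(17π/45-13π/180) + cos(17π/45+13π/180)]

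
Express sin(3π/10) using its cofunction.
sin(3π/10) = cos(π/2 - 3π/10) = cos(π/5)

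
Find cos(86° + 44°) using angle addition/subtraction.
cos(86° + 44°) = cos 86° cos 44° - sin 86° sin 44° = -0.6428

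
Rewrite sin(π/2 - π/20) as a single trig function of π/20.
sin(π/2 - π/20) = cos(π/20)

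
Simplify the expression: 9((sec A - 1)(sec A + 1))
9((sec A - 1)(sec A + 1)) = 9(tan²A) (using Diff. of squares)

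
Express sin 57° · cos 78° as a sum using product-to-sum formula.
sin 57° cos 78° = (1/2)[sin(57°+78°) + sin(57°-78°)]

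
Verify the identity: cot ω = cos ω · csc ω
RHS = cos ω · (1/sin ω) = cos ω/sin ω = cot ω = LHS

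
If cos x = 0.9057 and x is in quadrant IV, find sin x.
sin x = -0.4239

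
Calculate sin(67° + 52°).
sin(67° + 52°) = sin 67° cos 52° + cos 67° sin 52° = 0.8746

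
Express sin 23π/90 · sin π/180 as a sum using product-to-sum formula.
sin 23π/90 sin π/180 = (1/2)[cos(23π/90-π/180) - cos(23π/90+π/180)]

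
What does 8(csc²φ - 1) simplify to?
8(csc²φ - 1) = 8(cot²φ) (using Pythagorean identity)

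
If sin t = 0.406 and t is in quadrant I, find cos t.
cos t = 0.9139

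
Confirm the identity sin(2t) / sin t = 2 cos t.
LHS = 2 sin t cos t / sin t = 2 cos t = RHS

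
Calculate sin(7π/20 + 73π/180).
sin(7π/20 + 73π/180) = sin 7π/20 cos 73π/180 + cos 7π/20 sin 73π/180 = 0.6947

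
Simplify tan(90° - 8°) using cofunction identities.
tan(90° - 8°) = cot(8°)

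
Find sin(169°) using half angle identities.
sin(169°) = √((1 - cos 338°)/2) = 0.1908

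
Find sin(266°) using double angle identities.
sin(266°) = 2 sin 133° cos 133° = -0.9976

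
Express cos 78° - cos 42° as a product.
cos 78° - cos 42° = -2 sin(60°) sin(18°)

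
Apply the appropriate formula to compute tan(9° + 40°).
tan(9° + 40°) = (tan 9° + tan 40°)/(1 - tan 9° tan 40°) = 1.15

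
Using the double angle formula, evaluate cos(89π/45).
cos(89π/45) = cos²89π/90 - sin²89π/90 = 0.9976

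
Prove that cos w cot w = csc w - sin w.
RHS = 1/sin w - sin w = (1 - sin²w)/sin w = cos²w/sin w = cos w · (cos w/sin w) = cos w cot w = LHS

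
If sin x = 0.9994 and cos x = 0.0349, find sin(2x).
sin(2x) = 2 sin x cos x = 0.06976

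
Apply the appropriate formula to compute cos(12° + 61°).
cos(12° + 61°) = cos 12° cos 61° - sin 12° sin 61° = 0.2924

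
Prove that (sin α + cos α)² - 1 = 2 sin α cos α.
LHS = sin²α + 2 sin α cos α + cos²α - 1 = (sin²α + cos²α) + 2 sin α cos α - 1 = 1 + 2 sin α cos α - 1 = 2 sin α cos α = RHS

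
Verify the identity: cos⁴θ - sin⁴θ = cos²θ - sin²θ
LHS = (cos²θ - sin²θ)(cos²θ + sin²θ) = (cos²θ - sin²θ) · 1 = cos²θ - sin²θ = RHS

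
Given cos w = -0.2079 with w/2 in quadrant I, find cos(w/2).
cos(w/2) = ±√((1 + cos w)/2); positive since w/2 ∈ QI, so cos(w/2) = 0.6293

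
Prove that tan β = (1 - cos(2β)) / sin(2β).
RHS = 2sin²β / (2 sin β cos β) = sin β/cos β = tan β = LHS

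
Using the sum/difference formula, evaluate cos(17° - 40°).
cos(17° - 40°) = cos 17° cos 40° + sin 17° sin 40° = 0.9205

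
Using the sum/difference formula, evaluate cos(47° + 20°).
cos(47° + 20°) = cos 47° cos 20° - sin 47° sin 20° = 0.3907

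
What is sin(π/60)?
sin(π/60) = 0.05234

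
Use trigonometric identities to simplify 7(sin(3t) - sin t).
7(sin(3t) - sin t) = 7(2 cos(2t) sin t) (using Sum-to-product)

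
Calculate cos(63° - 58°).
cos(63° - 58°) = cos 63° cos 58° + sin 63° sin 58° = 0.9962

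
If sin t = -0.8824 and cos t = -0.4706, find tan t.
tan t = sin t / cos t = 1.875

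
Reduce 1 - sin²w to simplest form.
1 - sin²w = cos²w (using Pythagorean identity)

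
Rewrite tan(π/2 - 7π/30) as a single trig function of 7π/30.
tan(π/2 - 7π/30) = cot(7π/30)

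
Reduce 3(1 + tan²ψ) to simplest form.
3(1 + tan²ψ) = 3(sec²ψ) (using Pythagorean identity)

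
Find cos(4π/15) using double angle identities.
cos(4π/15) = cos²2π/15 - sin²2π/15 = 0.6691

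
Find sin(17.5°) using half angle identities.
sin(17.5°) = √((1 - cos 35°)/2) = 0.3007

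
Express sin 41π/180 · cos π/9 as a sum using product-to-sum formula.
sin 41π/180 cos π/9 = (1/2)[sin(41π/180+π/9) + sin(41π/180-π/9)]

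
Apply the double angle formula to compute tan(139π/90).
tan(139π/90) = 2 tan 139π/180 / (1 - tan²139π/180) = -7.115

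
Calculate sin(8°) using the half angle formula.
sin(8°) = √((1 - cos 16°)/2) = 0.1392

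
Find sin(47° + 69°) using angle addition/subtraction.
sin(47° + 69°) = sin 47° cos 69° + cos 47° sin 69° = 0.8988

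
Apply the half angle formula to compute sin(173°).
sin(173°) = √((1 - cos 346°)/2) = 0.1219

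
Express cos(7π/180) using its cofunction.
cos(7π/180) = sin(π/2 - 7π/180) = sin(83π/180)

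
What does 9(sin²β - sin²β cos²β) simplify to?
9(sin²β - sin²β cos²β) = 9(sin⁴β) (using Factoring)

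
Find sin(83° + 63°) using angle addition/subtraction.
sin(83° + 63°) = sin 83° cos 63° + cos 83° sin 63° = 0.5592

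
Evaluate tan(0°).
tan(0°) = 0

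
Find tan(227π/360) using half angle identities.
tan(227π/360) = sin 227π/180 / (1 + cos 227π/180) = -2.3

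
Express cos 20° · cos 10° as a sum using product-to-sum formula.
cos 20° cos 10° = (1/2)[cos(20°-10°) + cos(20°+10°)]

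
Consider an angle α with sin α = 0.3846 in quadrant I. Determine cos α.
cos α = √(1 - sin²α) = 0.9231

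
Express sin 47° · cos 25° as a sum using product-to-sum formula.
sin 47° cos 25° = (1/2)[sin(47°+25°) + sin(47°-25°)]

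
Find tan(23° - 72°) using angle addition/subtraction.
tan(23° - 72°) = (tan 23° - tan 72°)/(1 + tan 23° tan 72°) = -1.15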